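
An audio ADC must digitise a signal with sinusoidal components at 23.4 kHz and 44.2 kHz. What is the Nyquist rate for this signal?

Highest-frequency component: 44.2 kHz.
Nyquist rate = 2 × 44.2 kHz = 88.4 kHz.

88.4 kHz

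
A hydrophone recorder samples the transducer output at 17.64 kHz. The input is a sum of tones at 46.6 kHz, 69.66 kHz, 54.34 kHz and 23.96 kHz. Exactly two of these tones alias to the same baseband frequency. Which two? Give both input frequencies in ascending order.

23.96 kHz, 46.6 kHz

fs/2 = 8.82 kHz.
46.6 kHz mod fs = 11.32 kHz.
11.32 kHz > fs/2 = 8.82 kHz, folds to fs − 11.32 kHz = 6.32 kHz.
69.66 kHz mod fs = 16.74 kHz.
16.74 kHz > fs/2 = 8.82 kHz, folds to fs − 16.74 kHz = 0.9 kHz.
54.34 kHz mod fs = 1.42 kHz.
1.42 kHz ≤ fs/2 = 8.82 kHz, appears at 1.42 kHz.
23.96 kHz mod fs = 6.32 kHz.
6.32 kHz ≤ fs/2 = 8.82 kHz, appears at 6.32 kHz.
23.96 kHz and 46.6 kHz both map to 6.32 kHz.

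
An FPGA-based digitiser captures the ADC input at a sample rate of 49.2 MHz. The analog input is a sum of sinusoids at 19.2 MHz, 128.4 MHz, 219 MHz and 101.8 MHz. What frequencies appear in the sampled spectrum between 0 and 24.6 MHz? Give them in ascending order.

3.4 MHz, 19.2 MHz, 22.2 MHz

fs/2 = 24.6 MHz.
19.2 MHz ≤ fs/2 = 24.6 MHz, passes unchanged.
128.4 MHz mod fs = 30 MHz.
30 MHz > fs/2 = 24.6 MHz, folds to fs − 30 MHz = 19.2 MHz.
219 MHz mod fs = 22.2 MHz.
22.2 MHz ≤ fs/2 = 24.6 MHz, appears at 22.2 MHz.
101.8 MHz mod fs = 3.4 MHz.
3.4 MHz ≤ fs/2 = 24.6 MHz, appears at 3.4 MHz.
Distinct values: {3.4 MHz, 19.2 MHz, 22.2 MHz}.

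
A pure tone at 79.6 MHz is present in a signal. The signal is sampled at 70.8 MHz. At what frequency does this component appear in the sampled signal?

79.6 MHz mod fs = 8.8 MHz.
8.8 MHz ≤ fs/2 = 35.4 MHz, appears at 8.8 MHz.

8.8 MHz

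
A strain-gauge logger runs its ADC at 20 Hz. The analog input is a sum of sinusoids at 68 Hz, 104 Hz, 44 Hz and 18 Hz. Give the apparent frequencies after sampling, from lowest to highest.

fs/2 = 10 Hz.
68 Hz mod fs = 8 Hz.
8 Hz ≤ fs/2 = 10 Hz, appears at 8 Hz.
104 Hz mod fs = 4 Hz.
4 Hz ≤ fs/2 = 10 Hz, appears at 4 Hz.
44 Hz mod fs = 4 Hz.
4 Hz ≤ fs/2 = 10 Hz, appears at 4 Hz.
18 Hz > fs/2 = 10 Hz, folds to fs − 18 Hz = 2 Hz.
Distinct values: {2 Hz, 4 Hz, 8 Hz}.

2 Hz, 4 Hz, 8 Hz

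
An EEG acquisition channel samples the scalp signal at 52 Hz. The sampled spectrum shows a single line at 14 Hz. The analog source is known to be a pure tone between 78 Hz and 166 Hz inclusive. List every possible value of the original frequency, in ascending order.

Frequencies that alias to 14 Hz are k·fs ± 14 Hz for integer k ≥ 0.
k=0: 14 Hz.
k=1: 38 Hz, 66 Hz.
k=2: 90 Hz, 118 Hz.
k=3: 142 Hz, 170 Hz.
k=4: 194 Hz, 222 Hz.
Within [78 Hz, 166 Hz]: 90 Hz, 118 Hz, 142 Hz.

90 Hz, 118 Hz, 142 Hz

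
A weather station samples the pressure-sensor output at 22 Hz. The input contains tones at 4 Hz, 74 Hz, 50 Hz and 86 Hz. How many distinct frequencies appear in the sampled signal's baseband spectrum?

fs/2 = 11 Hz.
4 Hz ≤ fs/2 = 11 Hz, passes unchanged.
74 Hz mod fs = 8 Hz.
8 Hz ≤ fs/2 = 11 Hz, appears at 8 Hz.
50 Hz mod fs = 6 Hz.
6 Hz ≤ fs/2 = 11 Hz, appears at 6 Hz.
86 Hz mod fs = 20 Hz.
20 Hz > fs/2 = 11 Hz, folds to fs − 20 Hz = 2 Hz.
Distinct values: {2 Hz, 4 Hz, 6 Hz, 8 Hz} → 4.

4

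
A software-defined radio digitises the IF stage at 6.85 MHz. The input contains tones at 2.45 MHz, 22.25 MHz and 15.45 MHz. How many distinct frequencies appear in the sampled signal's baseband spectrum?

fs/2 = 3.425 MHz.
2.45 MHz ≤ fs/2 = 3.425 MHz, passes unchanged.
22.25 MHz mod fs = 1.7 MHz.
1.7 MHz ≤ fs/2 = 3.425 MHz, appears at 1.7 MHz.
15.45 MHz mod fs = 1.75 MHz.
1.75 MHz ≤ fs/2 = 3.425 MHz, appears at 1.75 MHz.
Distinct values: {1.7 MHz, 1.75 MHz, 2.45 MHz} → 3.

3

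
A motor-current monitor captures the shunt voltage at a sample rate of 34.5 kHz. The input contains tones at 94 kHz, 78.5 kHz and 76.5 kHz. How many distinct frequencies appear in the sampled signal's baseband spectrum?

2

fs/2 = 17.25 kHz.
94 kHz mod fs = 25 kHz.
25 kHz > fs/2 = 17.25 kHz, folds to fs − 25 kHz = 9.5 kHz.
78.5 kHz mod fs = 9.5 kHz.
9.5 kHz ≤ fs/2 = 17.25 kHz, appears at 9.5 kHz.
76.5 kHz mod fs = 7.5 kHz.
7.5 kHz ≤ fs/2 = 17.25 kHz, appears at 7.5 kHz.
Distinct values: {7.5 kHz, 9.5 kHz} → 2.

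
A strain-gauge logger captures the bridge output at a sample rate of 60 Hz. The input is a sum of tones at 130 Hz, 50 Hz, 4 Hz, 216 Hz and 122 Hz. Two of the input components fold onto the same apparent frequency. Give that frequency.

10 Hz

fs/2 = 30 Hz.
130 Hz mod fs = 10 Hz.
10 Hz ≤ fs/2 = 30 Hz, appears at 10 Hz.
50 Hz > fs/2 = 30 Hz, folds to fs − 50 Hz = 10 Hz.
4 Hz ≤ fs/2 = 30 Hz, passes unchanged.
216 Hz mod fs = 36 Hz.
36 Hz > fs/2 = 30 Hz, folds to fs − 36 Hz = 24 Hz.
122 Hz mod fs = 2 Hz.
2 Hz ≤ fs/2 = 30 Hz, appears at 2 Hz.
50 Hz and 130 Hz both map to 10 Hz.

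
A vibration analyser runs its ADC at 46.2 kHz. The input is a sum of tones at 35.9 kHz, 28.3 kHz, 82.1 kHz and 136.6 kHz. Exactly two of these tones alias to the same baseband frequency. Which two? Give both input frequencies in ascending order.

35.9 kHz, 82.1 kHz

fs/2 = 23.1 kHz.
35.9 kHz > fs/2 = 23.1 kHz, folds to fs − 35.9 kHz = 10.3 kHz.
28.3 kHz > fs/2 = 23.1 kHz, folds to fs − 28.3 kHz = 17.9 kHz.
82.1 kHz mod fs = 35.9 kHz.
35.9 kHz > fs/2 = 23.1 kHz, folds to fs − 35.9 kHz = 10.3 kHz.
136.6 kHz mod fs = 44.2 kHz.
44.2 kHz > fs/2 = 23.1 kHz, folds to fs − 44.2 kHz = 2 kHz.
35.9 kHz and 82.1 kHz both map to 10.3 kHz.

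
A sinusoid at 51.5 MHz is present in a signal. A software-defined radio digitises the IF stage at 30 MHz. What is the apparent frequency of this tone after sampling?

8.5 MHz

51.5 MHz mod fs = 21.5 MHz.
21.5 MHz > fs/2 = 15 MHz, folds to fs − 21.5 MHz = 8.5 MHz.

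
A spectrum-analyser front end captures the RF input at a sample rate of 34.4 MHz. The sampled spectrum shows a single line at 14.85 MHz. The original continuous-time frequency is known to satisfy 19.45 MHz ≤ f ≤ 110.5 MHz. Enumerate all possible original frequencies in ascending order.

Frequencies that alias to 14.85 MHz are k·fs ± 14.85 MHz for integer k ≥ 0.
k=0: 14.85 MHz.
k=1: 19.55 MHz, 49.25 MHz.
k=2: 53.95 MHz, 83.65 MHz.
k=3: 88.35 MHz, 118.05 MHz.
k=4: 122.75 MHz, 152.45 MHz.
Within [19.45 MHz, 110.5 MHz]: 19.55 MHz, 49.25 MHz, 53.95 MHz, 83.65 MHz, 88.35 MHz.

19.55 MHz, 49.25 MHz, 53.95 MHz, 83.65 MHz, 88.35 MHz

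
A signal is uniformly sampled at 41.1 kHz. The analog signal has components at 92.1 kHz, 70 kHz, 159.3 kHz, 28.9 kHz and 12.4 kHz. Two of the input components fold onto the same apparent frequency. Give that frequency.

fs/2 = 20.55 kHz.
92.1 kHz mod fs = 9.9 kHz.
9.9 kHz ≤ fs/2 = 20.55 kHz, appears at 9.9 kHz.
70 kHz mod fs = 28.9 kHz.
28.9 kHz > fs/2 = 20.55 kHz, folds to fs − 28.9 kHz = 12.2 kHz.
159.3 kHz mod fs = 36 kHz.
36 kHz > fs/2 = 20.55 kHz, folds to fs − 36 kHz = 5.1 kHz.
28.9 kHz > fs/2 = 20.55 kHz, folds to fs − 28.9 kHz = 12.2 kHz.
12.4 kHz ≤ fs/2 = 20.55 kHz, passes unchanged.
28.9 kHz and 70 kHz both map to 12.2 kHz.

12.2 kHz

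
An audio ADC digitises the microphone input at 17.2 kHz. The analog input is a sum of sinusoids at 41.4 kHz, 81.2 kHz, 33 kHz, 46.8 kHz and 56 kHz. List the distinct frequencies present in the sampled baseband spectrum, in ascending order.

fs/2 = 8.6 kHz.
41.4 kHz mod fs = 7 kHz.
7 kHz ≤ fs/2 = 8.6 kHz, appears at 7 kHz.
81.2 kHz mod fs = 12.4 kHz.
12.4 kHz > fs/2 = 8.6 kHz, folds to fs − 12.4 kHz = 4.8 kHz.
33 kHz mod fs = 15.8 kHz.
15.8 kHz > fs/2 = 8.6 kHz, folds to fs − 15.8 kHz = 1.4 kHz.
46.8 kHz mod fs = 12.4 kHz.
12.4 kHz > fs/2 = 8.6 kHz, folds to fs − 12.4 kHz = 4.8 kHz.
56 kHz mod fs = 4.4 kHz.
4.4 kHz ≤ fs/2 = 8.6 kHz, appears at 4.4 kHz.
Distinct values: {1.4 kHz, 4.4 kHz, 4.8 kHz, 7 kHz}.

1.4 kHz, 4.4 kHz, 4.8 kHz, 7 kHz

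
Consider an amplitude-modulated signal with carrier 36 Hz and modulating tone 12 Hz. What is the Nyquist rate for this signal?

AM sidebands sit at fc ± fm = 24 Hz and 48 Hz.
Highest-frequency component: 48 Hz.
Nyquist rate = 2 × 48 Hz = 96 Hz.

96 Hz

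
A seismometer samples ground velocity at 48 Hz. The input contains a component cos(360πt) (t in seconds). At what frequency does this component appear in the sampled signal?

12 Hz

ω = 360π rad/s → f = ω/(2π) = 180 Hz.
180 Hz mod fs = 36 Hz.
36 Hz > fs/2 = 24 Hz, folds to fs − 36 Hz = 12 Hz.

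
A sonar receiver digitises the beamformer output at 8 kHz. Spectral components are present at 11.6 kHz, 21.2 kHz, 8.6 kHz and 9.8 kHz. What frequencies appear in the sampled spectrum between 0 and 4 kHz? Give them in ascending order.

0.6 kHz, 1.8 kHz, 2.8 kHz, 3.6 kHz

fs/2 = 4 kHz.
11.6 kHz mod fs = 3.6 kHz.
3.6 kHz ≤ fs/2 = 4 kHz, appears at 3.6 kHz.
21.2 kHz mod fs = 5.2 kHz.
5.2 kHz > fs/2 = 4 kHz, folds to fs − 5.2 kHz = 2.8 kHz.
8.6 kHz mod fs = 0.6 kHz.
0.6 kHz ≤ fs/2 = 4 kHz, appears at 0.6 kHz.
9.8 kHz mod fs = 1.8 kHz.
1.8 kHz ≤ fs/2 = 4 kHz, appears at 1.8 kHz.
Distinct values: {0.6 kHz, 1.8 kHz, 2.8 kHz, 3.6 kHz}.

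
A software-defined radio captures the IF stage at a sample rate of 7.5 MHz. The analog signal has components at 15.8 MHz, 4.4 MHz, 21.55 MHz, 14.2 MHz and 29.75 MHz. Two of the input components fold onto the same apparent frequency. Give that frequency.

fs/2 = 3.75 MHz.
15.8 MHz mod fs = 0.8 MHz.
0.8 MHz ≤ fs/2 = 3.75 MHz, appears at 0.8 MHz.
4.4 MHz > fs/2 = 3.75 MHz, folds to fs − 4.4 MHz = 3.1 MHz.
21.55 MHz mod fs = 6.55 MHz.
6.55 MHz > fs/2 = 3.75 MHz, folds to fs − 6.55 MHz = 0.95 MHz.
14.2 MHz mod fs = 6.7 MHz.
6.7 MHz > fs/2 = 3.75 MHz, folds to fs − 6.7 MHz = 0.8 MHz.
29.75 MHz mod fs = 7.25 MHz.
7.25 MHz > fs/2 = 3.75 MHz, folds to fs − 7.25 MHz = 0.25 MHz.
14.2 MHz and 15.8 MHz both map to 0.8 MHz.

0.8 MHz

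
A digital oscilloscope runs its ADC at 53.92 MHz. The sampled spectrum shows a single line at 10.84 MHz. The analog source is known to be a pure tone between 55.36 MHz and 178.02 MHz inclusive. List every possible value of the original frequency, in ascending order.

Frequencies that alias to 10.84 MHz are k·fs ± 10.84 MHz for integer k ≥ 0.
k=0: 10.84 MHz.
k=1: 43.08 MHz, 64.76 MHz.
k=2: 97 MHz, 118.68 MHz.
k=3: 150.92 MHz, 172.6 MHz.
k=4: 204.84 MHz, 226.52 MHz.
Within [55.36 MHz, 178.02 MHz]: 64.76 MHz, 97 MHz, 118.68 MHz, 150.92 MHz, 172.6 MHz.

64.76 MHz, 97 MHz, 118.68 MHz, 150.92 MHz, 172.6 MHz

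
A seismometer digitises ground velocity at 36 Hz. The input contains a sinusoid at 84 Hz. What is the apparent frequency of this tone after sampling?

84 Hz mod fs = 12 Hz.
12 Hz ≤ fs/2 = 18 Hz, appears at 12 Hz.

12 Hz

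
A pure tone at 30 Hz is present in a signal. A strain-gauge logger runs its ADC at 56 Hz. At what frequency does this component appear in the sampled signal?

30 Hz > fs/2 = 28 Hz, folds to fs − 30 Hz = 26 Hz.

26 Hz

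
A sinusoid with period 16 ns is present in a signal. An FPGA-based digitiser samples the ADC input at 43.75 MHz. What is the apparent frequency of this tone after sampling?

T = 16 ns → f = 1/T = 62.5 MHz.
62.5 MHz mod fs = 18.75 MHz.
18.75 MHz ≤ fs/2 = 21.875 MHz, appears at 18.75 MHz.

18.75 MHz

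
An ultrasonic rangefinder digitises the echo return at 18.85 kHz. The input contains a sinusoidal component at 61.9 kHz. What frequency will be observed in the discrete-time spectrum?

61.9 kHz mod fs = 5.35 kHz.
5.35 kHz ≤ fs/2 = 9.425 kHz, appears at 5.35 kHz.

5.35 kHz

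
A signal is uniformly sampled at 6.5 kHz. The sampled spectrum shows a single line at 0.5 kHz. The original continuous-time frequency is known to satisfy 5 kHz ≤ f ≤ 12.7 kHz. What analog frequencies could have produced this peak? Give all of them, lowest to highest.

6 kHz, 7 kHz, 12.5 kHz

Frequencies that alias to 0.5 kHz are k·fs ± 0.5 kHz for integer k ≥ 0.
k=0: 0.5 kHz.
k=1: 6 kHz, 7 kHz.
k=2: 12.5 kHz, 13.5 kHz.
k=3: 19 kHz, 20 kHz.
Within [5 kHz, 12.7 kHz]: 6 kHz, 7 kHz, 12.5 kHz.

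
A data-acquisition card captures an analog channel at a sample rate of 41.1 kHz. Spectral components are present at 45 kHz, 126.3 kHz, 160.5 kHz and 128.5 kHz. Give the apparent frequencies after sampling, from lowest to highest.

3 kHz, 3.9 kHz, 5.2 kHz

fs/2 = 20.55 kHz.
45 kHz mod fs = 3.9 kHz.
3.9 kHz ≤ fs/2 = 20.55 kHz, appears at 3.9 kHz.
126.3 kHz mod fs = 3 kHz.
3 kHz ≤ fs/2 = 20.55 kHz, appears at 3 kHz.
160.5 kHz mod fs = 37.2 kHz.
37.2 kHz > fs/2 = 20.55 kHz, folds to fs − 37.2 kHz = 3.9 kHz.
128.5 kHz mod fs = 5.2 kHz.
5.2 kHz ≤ fs/2 = 20.55 kHz, appears at 5.2 kHz.
Distinct values: {3 kHz, 3.9 kHz, 5.2 kHz}.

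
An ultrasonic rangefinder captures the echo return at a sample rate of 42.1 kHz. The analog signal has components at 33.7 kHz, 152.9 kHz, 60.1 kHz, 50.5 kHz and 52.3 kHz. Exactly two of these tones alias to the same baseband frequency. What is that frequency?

8.4 kHz

fs/2 = 21.05 kHz.
33.7 kHz > fs/2 = 21.05 kHz, folds to fs − 33.7 kHz = 8.4 kHz.
152.9 kHz mod fs = 26.6 kHz.
26.6 kHz > fs/2 = 21.05 kHz, folds to fs − 26.6 kHz = 15.5 kHz.
60.1 kHz mod fs = 18 kHz.
18 kHz ≤ fs/2 = 21.05 kHz, appears at 18 kHz.
50.5 kHz mod fs = 8.4 kHz.
8.4 kHz ≤ fs/2 = 21.05 kHz, appears at 8.4 kHz.
52.3 kHz mod fs = 10.2 kHz.
10.2 kHz ≤ fs/2 = 21.05 kHz, appears at 10.2 kHz.
33.7 kHz and 50.5 kHz both map to 8.4 kHz.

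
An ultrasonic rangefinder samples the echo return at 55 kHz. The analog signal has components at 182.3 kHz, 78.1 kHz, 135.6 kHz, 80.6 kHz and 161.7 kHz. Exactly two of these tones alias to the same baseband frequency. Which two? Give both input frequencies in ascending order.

80.6 kHz, 135.6 kHz

fs/2 = 27.5 kHz.
182.3 kHz mod fs = 17.3 kHz.
17.3 kHz ≤ fs/2 = 27.5 kHz, appears at 17.3 kHz.
78.1 kHz mod fs = 23.1 kHz.
23.1 kHz ≤ fs/2 = 27.5 kHz, appears at 23.1 kHz.
135.6 kHz mod fs = 25.6 kHz.
25.6 kHz ≤ fs/2 = 27.5 kHz, appears at 25.6 kHz.
80.6 kHz mod fs = 25.6 kHz.
25.6 kHz ≤ fs/2 = 27.5 kHz, appears at 25.6 kHz.
161.7 kHz mod fs = 51.7 kHz.
51.7 kHz > fs/2 = 27.5 kHz, folds to fs − 51.7 kHz = 3.3 kHz.
80.6 kHz and 135.6 kHz both map to 25.6 kHz.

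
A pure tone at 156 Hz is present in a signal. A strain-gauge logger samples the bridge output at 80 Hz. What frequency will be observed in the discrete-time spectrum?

4 Hz

156 Hz mod fs = 76 Hz.
76 Hz > fs/2 = 40 Hz, folds to fs − 76 Hz = 4 Hz.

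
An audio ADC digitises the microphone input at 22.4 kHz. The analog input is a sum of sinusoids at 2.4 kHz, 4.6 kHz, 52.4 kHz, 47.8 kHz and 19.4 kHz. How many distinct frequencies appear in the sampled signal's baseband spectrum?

4

fs/2 = 11.2 kHz.
2.4 kHz ≤ fs/2 = 11.2 kHz, passes unchanged.
4.6 kHz ≤ fs/2 = 11.2 kHz, passes unchanged.
52.4 kHz mod fs = 7.6 kHz.
7.6 kHz ≤ fs/2 = 11.2 kHz, appears at 7.6 kHz.
47.8 kHz mod fs = 3 kHz.
3 kHz ≤ fs/2 = 11.2 kHz, appears at 3 kHz.
19.4 kHz > fs/2 = 11.2 kHz, folds to fs − 19.4 kHz = 3 kHz.
Distinct values: {2.4 kHz, 3 kHz, 4.6 kHz, 7.6 kHz} → 4.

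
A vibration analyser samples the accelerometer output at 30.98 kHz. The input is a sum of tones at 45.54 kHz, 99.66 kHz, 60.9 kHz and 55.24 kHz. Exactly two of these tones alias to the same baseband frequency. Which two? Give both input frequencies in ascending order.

55.24 kHz, 99.66 kHz

fs/2 = 15.49 kHz.
45.54 kHz mod fs = 14.56 kHz.
14.56 kHz ≤ fs/2 = 15.49 kHz, appears at 14.56 kHz.
99.66 kHz mod fs = 6.72 kHz.
6.72 kHz ≤ fs/2 = 15.49 kHz, appears at 6.72 kHz.
60.9 kHz mod fs = 29.92 kHz.
29.92 kHz > fs/2 = 15.49 kHz, folds to fs − 29.92 kHz = 1.06 kHz.
55.24 kHz mod fs = 24.26 kHz.
24.26 kHz > fs/2 = 15.49 kHz, folds to fs − 24.26 kHz = 6.72 kHz.
55.24 kHz and 99.66 kHz both map to 6.72 kHz.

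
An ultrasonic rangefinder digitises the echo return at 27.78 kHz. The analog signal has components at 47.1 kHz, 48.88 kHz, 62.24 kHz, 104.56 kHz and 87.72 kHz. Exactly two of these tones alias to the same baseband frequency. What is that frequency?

fs/2 = 13.89 kHz.
47.1 kHz mod fs = 19.32 kHz.
19.32 kHz > fs/2 = 13.89 kHz, folds to fs − 19.32 kHz = 8.46 kHz.
48.88 kHz mod fs = 21.1 kHz.
21.1 kHz > fs/2 = 13.89 kHz, folds to fs − 21.1 kHz = 6.68 kHz.
62.24 kHz mod fs = 6.68 kHz.
6.68 kHz ≤ fs/2 = 13.89 kHz, appears at 6.68 kHz.
104.56 kHz mod fs = 21.22 kHz.
21.22 kHz > fs/2 = 13.89 kHz, folds to fs − 21.22 kHz = 6.56 kHz.
87.72 kHz mod fs = 4.38 kHz.
4.38 kHz ≤ fs/2 = 13.89 kHz, appears at 4.38 kHz.
48.88 kHz and 62.24 kHz both map to 6.68 kHz.

6.68 kHz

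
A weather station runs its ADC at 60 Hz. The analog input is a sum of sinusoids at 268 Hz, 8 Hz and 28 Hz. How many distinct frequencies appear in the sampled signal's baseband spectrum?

fs/2 = 30 Hz.
268 Hz mod fs = 28 Hz.
28 Hz ≤ fs/2 = 30 Hz, appears at 28 Hz.
8 Hz ≤ fs/2 = 30 Hz, passes unchanged.
28 Hz ≤ fs/2 = 30 Hz, passes unchanged.
Distinct values: {8 Hz, 28 Hz} → 2.

2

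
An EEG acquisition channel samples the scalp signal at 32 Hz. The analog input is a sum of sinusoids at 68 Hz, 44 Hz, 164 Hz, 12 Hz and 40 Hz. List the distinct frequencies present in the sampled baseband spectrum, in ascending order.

4 Hz, 8 Hz, 12 Hz

fs/2 = 16 Hz.
68 Hz mod fs = 4 Hz.
4 Hz ≤ fs/2 = 16 Hz, appears at 4 Hz.
44 Hz mod fs = 12 Hz.
12 Hz ≤ fs/2 = 16 Hz, appears at 12 Hz.
164 Hz mod fs = 4 Hz.
4 Hz ≤ fs/2 = 16 Hz, appears at 4 Hz.
12 Hz ≤ fs/2 = 16 Hz, passes unchanged.
40 Hz mod fs = 8 Hz.
8 Hz ≤ fs/2 = 16 Hz, appears at 8 Hz.
Distinct values: {4 Hz, 8 Hz, 12 Hz}.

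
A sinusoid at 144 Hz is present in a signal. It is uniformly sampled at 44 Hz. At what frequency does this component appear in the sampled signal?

12 Hz

144 Hz mod fs = 12 Hz.
12 Hz ≤ fs/2 = 22 Hz, appears at 12 Hz.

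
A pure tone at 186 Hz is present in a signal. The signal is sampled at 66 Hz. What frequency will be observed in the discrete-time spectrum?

186 Hz mod fs = 54 Hz.
54 Hz > fs/2 = 33 Hz, folds to fs − 54 Hz = 12 Hz.

12 Hz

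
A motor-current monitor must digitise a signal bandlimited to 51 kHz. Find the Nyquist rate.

102 kHz

Nyquist rate = 2 × 51 kHz = 102 kHz.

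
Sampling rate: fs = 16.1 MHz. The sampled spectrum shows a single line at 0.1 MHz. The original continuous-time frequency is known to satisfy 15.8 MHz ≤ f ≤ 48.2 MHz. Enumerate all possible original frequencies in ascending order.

16 MHz, 16.2 MHz, 32.1 MHz, 32.3 MHz, 48.2 MHz

Frequencies that alias to 0.1 MHz are k·fs ± 0.1 MHz for integer k ≥ 0.
k=0: 0.1 MHz.
k=1: 16 MHz, 16.2 MHz.
k=2: 32.1 MHz, 32.3 MHz.
k=3: 48.2 MHz, 48.4 MHz.
k=4: 64.3 MHz, 64.5 MHz.
Within [15.8 MHz, 48.2 MHz]: 16 MHz, 16.2 MHz, 32.1 MHz, 32.3 MHz, 48.2 MHz.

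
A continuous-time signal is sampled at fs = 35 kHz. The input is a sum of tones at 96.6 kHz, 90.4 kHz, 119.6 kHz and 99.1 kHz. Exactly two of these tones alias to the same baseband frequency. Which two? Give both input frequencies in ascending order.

fs/2 = 17.5 kHz.
96.6 kHz mod fs = 26.6 kHz.
26.6 kHz > fs/2 = 17.5 kHz, folds to fs − 26.6 kHz = 8.4 kHz.
90.4 kHz mod fs = 20.4 kHz.
20.4 kHz > fs/2 = 17.5 kHz, folds to fs − 20.4 kHz = 14.6 kHz.
119.6 kHz mod fs = 14.6 kHz.
14.6 kHz ≤ fs/2 = 17.5 kHz, appears at 14.6 kHz.
99.1 kHz mod fs = 29.1 kHz.
29.1 kHz > fs/2 = 17.5 kHz, folds to fs − 29.1 kHz = 5.9 kHz.
90.4 kHz and 119.6 kHz both map to 14.6 kHz.

90.4 kHz, 119.6 kHz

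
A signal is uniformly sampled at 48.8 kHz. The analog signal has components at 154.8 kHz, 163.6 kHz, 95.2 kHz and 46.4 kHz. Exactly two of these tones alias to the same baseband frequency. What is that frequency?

2.4 kHz

fs/2 = 24.4 kHz.
154.8 kHz mod fs = 8.4 kHz.
8.4 kHz ≤ fs/2 = 24.4 kHz, appears at 8.4 kHz.
163.6 kHz mod fs = 17.2 kHz.
17.2 kHz ≤ fs/2 = 24.4 kHz, appears at 17.2 kHz.
95.2 kHz mod fs = 46.4 kHz.
46.4 kHz > fs/2 = 24.4 kHz, folds to fs − 46.4 kHz = 2.4 kHz.
46.4 kHz > fs/2 = 24.4 kHz, folds to fs − 46.4 kHz = 2.4 kHz.
46.4 kHz and 95.2 kHz both map to 2.4 kHz.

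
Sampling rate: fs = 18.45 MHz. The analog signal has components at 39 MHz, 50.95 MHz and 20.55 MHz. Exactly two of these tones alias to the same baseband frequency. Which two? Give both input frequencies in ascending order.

20.55 MHz, 39 MHz

fs/2 = 9.225 MHz.
39 MHz mod fs = 2.1 MHz.
2.1 MHz ≤ fs/2 = 9.225 MHz, appears at 2.1 MHz.
50.95 MHz mod fs = 14.05 MHz.
14.05 MHz > fs/2 = 9.225 MHz, folds to fs − 14.05 MHz = 4.4 MHz.
20.55 MHz mod fs = 2.1 MHz.
2.1 MHz ≤ fs/2 = 9.225 MHz, appears at 2.1 MHz.
20.55 MHz and 39 MHz both map to 2.1 MHz.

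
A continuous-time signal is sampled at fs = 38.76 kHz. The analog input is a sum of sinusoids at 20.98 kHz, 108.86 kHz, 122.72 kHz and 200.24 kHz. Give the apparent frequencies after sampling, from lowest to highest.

fs/2 = 19.38 kHz.
20.98 kHz > fs/2 = 19.38 kHz, folds to fs − 20.98 kHz = 17.78 kHz.
108.86 kHz mod fs = 31.34 kHz.
31.34 kHz > fs/2 = 19.38 kHz, folds to fs − 31.34 kHz = 7.42 kHz.
122.72 kHz mod fs = 6.44 kHz.
6.44 kHz ≤ fs/2 = 19.38 kHz, appears at 6.44 kHz.
200.24 kHz mod fs = 6.44 kHz.
6.44 kHz ≤ fs/2 = 19.38 kHz, appears at 6.44 kHz.
Distinct values: {6.44 kHz, 7.42 kHz, 17.78 kHz}.

6.44 kHz, 7.42 kHz, 17.78 kHz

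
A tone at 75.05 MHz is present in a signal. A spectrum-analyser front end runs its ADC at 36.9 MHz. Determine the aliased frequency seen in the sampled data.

1.25 MHz

75.05 MHz mod fs = 1.25 MHz.
1.25 MHz ≤ fs/2 = 18.45 MHz, appears at 1.25 MHz.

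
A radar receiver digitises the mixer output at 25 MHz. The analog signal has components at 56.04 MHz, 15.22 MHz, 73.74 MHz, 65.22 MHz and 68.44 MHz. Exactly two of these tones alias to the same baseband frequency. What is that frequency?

9.78 MHz

fs/2 = 12.5 MHz.
56.04 MHz mod fs = 6.04 MHz.
6.04 MHz ≤ fs/2 = 12.5 MHz, appears at 6.04 MHz.
15.22 MHz > fs/2 = 12.5 MHz, folds to fs − 15.22 MHz = 9.78 MHz.
73.74 MHz mod fs = 23.74 MHz.
23.74 MHz > fs/2 = 12.5 MHz, folds to fs − 23.74 MHz = 1.26 MHz.
65.22 MHz mod fs = 15.22 MHz.
15.22 MHz > fs/2 = 12.5 MHz, folds to fs − 15.22 MHz = 9.78 MHz.
68.44 MHz mod fs = 18.44 MHz.
18.44 MHz > fs/2 = 12.5 MHz, folds to fs − 18.44 MHz = 6.56 MHz.
15.22 MHz and 65.22 MHz both map to 9.78 MHz.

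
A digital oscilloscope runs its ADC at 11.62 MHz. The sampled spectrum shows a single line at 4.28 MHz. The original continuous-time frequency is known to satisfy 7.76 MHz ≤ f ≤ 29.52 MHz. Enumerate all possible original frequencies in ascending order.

Frequencies that alias to 4.28 MHz are k·fs ± 4.28 MHz for integer k ≥ 0.
k=0: 4.28 MHz.
k=1: 7.34 MHz, 15.9 MHz.
k=2: 18.96 MHz, 27.52 MHz.
k=3: 30.58 MHz, 39.14 MHz.
Within [7.76 MHz, 29.52 MHz]: 15.9 MHz, 18.96 MHz, 27.52 MHz.

15.9 MHz, 18.96 MHz, 27.52 MHz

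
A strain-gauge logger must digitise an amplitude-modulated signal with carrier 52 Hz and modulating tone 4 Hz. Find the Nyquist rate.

AM sidebands sit at fc ± fm = 48 Hz and 56 Hz.
Highest-frequency component: 56 Hz.
Nyquist rate = 2 × 56 Hz = 112 Hz.

112 Hz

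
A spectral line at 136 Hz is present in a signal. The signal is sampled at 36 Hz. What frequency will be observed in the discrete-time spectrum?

8 Hz

136 Hz mod fs = 28 Hz.
28 Hz > fs/2 = 18 Hz, folds to fs − 28 Hz = 8 Hz.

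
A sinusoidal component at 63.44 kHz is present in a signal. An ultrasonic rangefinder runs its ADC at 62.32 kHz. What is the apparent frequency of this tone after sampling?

1.12 kHz

63.44 kHz mod fs = 1.12 kHz.
1.12 kHz ≤ fs/2 = 31.16 kHz, appears at 1.12 kHz.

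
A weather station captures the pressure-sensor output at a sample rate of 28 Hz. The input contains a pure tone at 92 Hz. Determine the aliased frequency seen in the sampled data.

92 Hz mod fs = 8 Hz.
8 Hz ≤ fs/2 = 14 Hz, appears at 8 Hz.

8 Hz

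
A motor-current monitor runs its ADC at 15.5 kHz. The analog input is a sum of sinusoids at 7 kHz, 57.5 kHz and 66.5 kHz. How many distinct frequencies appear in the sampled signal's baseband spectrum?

2

fs/2 = 7.75 kHz.
7 kHz ≤ fs/2 = 7.75 kHz, passes unchanged.
57.5 kHz mod fs = 11 kHz.
11 kHz > fs/2 = 7.75 kHz, folds to fs − 11 kHz = 4.5 kHz.
66.5 kHz mod fs = 4.5 kHz.
4.5 kHz ≤ fs/2 = 7.75 kHz, appears at 4.5 kHz.
Distinct values: {4.5 kHz, 7 kHz} → 2.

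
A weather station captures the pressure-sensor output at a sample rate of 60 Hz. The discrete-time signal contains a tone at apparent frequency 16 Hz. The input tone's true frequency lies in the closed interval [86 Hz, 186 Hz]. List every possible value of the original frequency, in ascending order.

Frequencies that alias to 16 Hz are k·fs ± 16 Hz for integer k ≥ 0.
k=0: 16 Hz.
k=1: 44 Hz, 76 Hz.
k=2: 104 Hz, 136 Hz.
k=3: 164 Hz, 196 Hz.
k=4: 224 Hz, 256 Hz.
Within [86 Hz, 186 Hz]: 104 Hz, 136 Hz, 164 Hz.

104 Hz, 136 Hz, 164 Hz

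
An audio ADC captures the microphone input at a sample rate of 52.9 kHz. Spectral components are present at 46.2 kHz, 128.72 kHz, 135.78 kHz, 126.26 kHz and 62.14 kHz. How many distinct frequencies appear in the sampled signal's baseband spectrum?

fs/2 = 26.45 kHz.
46.2 kHz > fs/2 = 26.45 kHz, folds to fs − 46.2 kHz = 6.7 kHz.
128.72 kHz mod fs = 22.92 kHz.
22.92 kHz ≤ fs/2 = 26.45 kHz, appears at 22.92 kHz.
135.78 kHz mod fs = 29.98 kHz.
29.98 kHz > fs/2 = 26.45 kHz, folds to fs − 29.98 kHz = 22.92 kHz.
126.26 kHz mod fs = 20.46 kHz.
20.46 kHz ≤ fs/2 = 26.45 kHz, appears at 20.46 kHz.
62.14 kHz mod fs = 9.24 kHz.
9.24 kHz ≤ fs/2 = 26.45 kHz, appears at 9.24 kHz.
Distinct values: {6.7 kHz, 9.24 kHz, 20.46 kHz, 22.92 kHz} → 4.

4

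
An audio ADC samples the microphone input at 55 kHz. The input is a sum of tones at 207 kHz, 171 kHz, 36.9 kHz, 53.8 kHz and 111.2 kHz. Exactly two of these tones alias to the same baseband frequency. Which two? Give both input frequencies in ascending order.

fs/2 = 27.5 kHz.
207 kHz mod fs = 42 kHz.
42 kHz > fs/2 = 27.5 kHz, folds to fs − 42 kHz = 13 kHz.
171 kHz mod fs = 6 kHz.
6 kHz ≤ fs/2 = 27.5 kHz, appears at 6 kHz.
36.9 kHz > fs/2 = 27.5 kHz, folds to fs − 36.9 kHz = 18.1 kHz.
53.8 kHz > fs/2 = 27.5 kHz, folds to fs − 53.8 kHz = 1.2 kHz.
111.2 kHz mod fs = 1.2 kHz.
1.2 kHz ≤ fs/2 = 27.5 kHz, appears at 1.2 kHz.
53.8 kHz and 111.2 kHz both map to 1.2 kHz.

53.8 kHz, 111.2 kHz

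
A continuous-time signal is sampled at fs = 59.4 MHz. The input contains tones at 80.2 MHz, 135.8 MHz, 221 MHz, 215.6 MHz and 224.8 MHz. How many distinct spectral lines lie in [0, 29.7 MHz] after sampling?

5

fs/2 = 29.7 MHz.
80.2 MHz mod fs = 20.8 MHz.
20.8 MHz ≤ fs/2 = 29.7 MHz, appears at 20.8 MHz.
135.8 MHz mod fs = 17 MHz.
17 MHz ≤ fs/2 = 29.7 MHz, appears at 17 MHz.
221 MHz mod fs = 42.8 MHz.
42.8 MHz > fs/2 = 29.7 MHz, folds to fs − 42.8 MHz = 16.6 MHz.
215.6 MHz mod fs = 37.4 MHz.
37.4 MHz > fs/2 = 29.7 MHz, folds to fs − 37.4 MHz = 22 MHz.
224.8 MHz mod fs = 46.6 MHz.
46.6 MHz > fs/2 = 29.7 MHz, folds to fs − 46.6 MHz = 12.8 MHz.
Distinct values: {12.8 MHz, 16.6 MHz, 17 MHz, 20.8 MHz, 22 MHz} → 5.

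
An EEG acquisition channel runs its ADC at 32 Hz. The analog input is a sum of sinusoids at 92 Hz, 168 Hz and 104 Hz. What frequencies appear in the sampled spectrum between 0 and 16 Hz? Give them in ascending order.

fs/2 = 16 Hz.
92 Hz mod fs = 28 Hz.
28 Hz > fs/2 = 16 Hz, folds to fs − 28 Hz = 4 Hz.
168 Hz mod fs = 8 Hz.
8 Hz ≤ fs/2 = 16 Hz, appears at 8 Hz.
104 Hz mod fs = 8 Hz.
8 Hz ≤ fs/2 = 16 Hz, appears at 8 Hz.
Distinct values: {4 Hz, 8 Hz}.

4 Hz, 8 Hz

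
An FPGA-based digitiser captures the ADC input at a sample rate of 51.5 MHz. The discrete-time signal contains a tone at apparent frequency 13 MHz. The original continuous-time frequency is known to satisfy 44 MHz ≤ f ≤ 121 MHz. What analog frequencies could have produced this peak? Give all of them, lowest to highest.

Frequencies that alias to 13 MHz are k·fs ± 13 MHz for integer k ≥ 0.
k=0: 13 MHz.
k=1: 38.5 MHz, 64.5 MHz.
k=2: 90 MHz, 116 MHz.
k=3: 141.5 MHz, 167.5 MHz.
Within [44 MHz, 121 MHz]: 64.5 MHz, 90 MHz, 116 MHz.

64.5 MHz, 90 MHz, 116 MHz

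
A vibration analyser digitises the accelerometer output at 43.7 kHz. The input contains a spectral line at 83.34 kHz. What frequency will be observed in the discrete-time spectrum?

83.34 kHz mod fs = 39.64 kHz.
39.64 kHz > fs/2 = 21.85 kHz, folds to fs − 39.64 kHz = 4.06 kHz.

4.06 kHz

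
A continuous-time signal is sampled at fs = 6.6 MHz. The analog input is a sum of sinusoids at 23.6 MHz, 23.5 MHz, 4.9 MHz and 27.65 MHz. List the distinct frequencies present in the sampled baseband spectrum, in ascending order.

fs/2 = 3.3 MHz.
23.6 MHz mod fs = 3.8 MHz.
3.8 MHz > fs/2 = 3.3 MHz, folds to fs − 3.8 MHz = 2.8 MHz.
23.5 MHz mod fs = 3.7 MHz.
3.7 MHz > fs/2 = 3.3 MHz, folds to fs − 3.7 MHz = 2.9 MHz.
4.9 MHz > fs/2 = 3.3 MHz, folds to fs − 4.9 MHz = 1.7 MHz.
27.65 MHz mod fs = 1.25 MHz.
1.25 MHz ≤ fs/2 = 3.3 MHz, appears at 1.25 MHz.
Distinct values: {1.25 MHz, 1.7 MHz, 2.8 MHz, 2.9 MHz}.

1.25 MHz, 1.7 MHz, 2.8 MHz, 2.9 MHz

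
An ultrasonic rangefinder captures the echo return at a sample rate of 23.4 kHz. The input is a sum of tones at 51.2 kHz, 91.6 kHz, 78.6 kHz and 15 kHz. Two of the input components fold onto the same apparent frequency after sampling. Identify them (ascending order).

fs/2 = 11.7 kHz.
51.2 kHz mod fs = 4.4 kHz.
4.4 kHz ≤ fs/2 = 11.7 kHz, appears at 4.4 kHz.
91.6 kHz mod fs = 21.4 kHz.
21.4 kHz > fs/2 = 11.7 kHz, folds to fs − 21.4 kHz = 2 kHz.
78.6 kHz mod fs = 8.4 kHz.
8.4 kHz ≤ fs/2 = 11.7 kHz, appears at 8.4 kHz.
15 kHz > fs/2 = 11.7 kHz, folds to fs − 15 kHz = 8.4 kHz.
15 kHz and 78.6 kHz both map to 8.4 kHz.

15 kHz, 78.6 kHz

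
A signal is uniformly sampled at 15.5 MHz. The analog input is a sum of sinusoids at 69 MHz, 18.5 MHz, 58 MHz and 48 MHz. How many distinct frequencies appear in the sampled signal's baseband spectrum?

fs/2 = 7.75 MHz.
69 MHz mod fs = 7 MHz.
7 MHz ≤ fs/2 = 7.75 MHz, appears at 7 MHz.
18.5 MHz mod fs = 3 MHz.
3 MHz ≤ fs/2 = 7.75 MHz, appears at 3 MHz.
58 MHz mod fs = 11.5 MHz.
11.5 MHz > fs/2 = 7.75 MHz, folds to fs − 11.5 MHz = 4 MHz.
48 MHz mod fs = 1.5 MHz.
1.5 MHz ≤ fs/2 = 7.75 MHz, appears at 1.5 MHz.
Distinct values: {1.5 MHz, 3 MHz, 4 MHz, 7 MHz} → 4.

4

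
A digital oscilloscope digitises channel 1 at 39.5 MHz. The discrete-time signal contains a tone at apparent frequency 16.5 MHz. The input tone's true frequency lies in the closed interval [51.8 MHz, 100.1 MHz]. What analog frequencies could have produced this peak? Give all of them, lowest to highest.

56 MHz, 62.5 MHz, 95.5 MHz

Frequencies that alias to 16.5 MHz are k·fs ± 16.5 MHz for integer k ≥ 0.
k=0: 16.5 MHz.
k=1: 23 MHz, 56 MHz.
k=2: 62.5 MHz, 95.5 MHz.
k=3: 102 MHz, 135 MHz.
Within [51.8 MHz, 100.1 MHz]: 56 MHz, 62.5 MHz, 95.5 MHz.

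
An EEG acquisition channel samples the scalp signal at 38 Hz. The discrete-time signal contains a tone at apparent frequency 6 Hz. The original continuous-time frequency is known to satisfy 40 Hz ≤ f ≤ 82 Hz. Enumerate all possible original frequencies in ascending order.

44 Hz, 70 Hz, 82 Hz

Frequencies that alias to 6 Hz are k·fs ± 6 Hz for integer k ≥ 0.
k=0: 6 Hz.
k=1: 32 Hz, 44 Hz.
k=2: 70 Hz, 82 Hz.
k=3: 108 Hz, 120 Hz.
Within [40 Hz, 82 Hz]: 44 Hz, 70 Hz, 82 Hz.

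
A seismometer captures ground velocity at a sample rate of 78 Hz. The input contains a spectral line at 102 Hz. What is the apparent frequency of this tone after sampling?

102 Hz mod fs = 24 Hz.
24 Hz ≤ fs/2 = 39 Hz, appears at 24 Hz.

24 Hz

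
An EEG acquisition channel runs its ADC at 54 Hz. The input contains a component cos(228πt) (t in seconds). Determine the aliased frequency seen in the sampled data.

6 Hz

ω = 228π rad/s → f = ω/(2π) = 114 Hz.
114 Hz mod fs = 6 Hz.
6 Hz ≤ fs/2 = 27 Hz, appears at 6 Hz.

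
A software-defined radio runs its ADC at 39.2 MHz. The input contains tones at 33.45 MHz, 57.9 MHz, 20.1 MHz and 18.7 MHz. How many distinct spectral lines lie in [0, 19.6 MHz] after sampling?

fs/2 = 19.6 MHz.
33.45 MHz > fs/2 = 19.6 MHz, folds to fs − 33.45 MHz = 5.75 MHz.
57.9 MHz mod fs = 18.7 MHz.
18.7 MHz ≤ fs/2 = 19.6 MHz, appears at 18.7 MHz.
20.1 MHz > fs/2 = 19.6 MHz, folds to fs − 20.1 MHz = 19.1 MHz.
18.7 MHz ≤ fs/2 = 19.6 MHz, passes unchanged.
Distinct values: {5.75 MHz, 18.7 MHz, 19.1 MHz} → 3.

3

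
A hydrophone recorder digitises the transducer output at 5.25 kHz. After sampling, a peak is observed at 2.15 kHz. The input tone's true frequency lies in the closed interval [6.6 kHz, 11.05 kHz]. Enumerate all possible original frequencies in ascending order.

Frequencies that alias to 2.15 kHz are k·fs ± 2.15 kHz for integer k ≥ 0.
k=0: 2.15 kHz.
k=1: 3.1 kHz, 7.4 kHz.
k=2: 8.35 kHz, 12.65 kHz.
k=3: 13.6 kHz, 17.9 kHz.
Within [6.6 kHz, 11.05 kHz]: 7.4 kHz, 8.35 kHz.

7.4 kHz, 8.35 kHz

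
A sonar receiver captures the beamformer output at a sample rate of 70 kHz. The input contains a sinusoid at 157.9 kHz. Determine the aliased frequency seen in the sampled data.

17.9 kHz

157.9 kHz mod fs = 17.9 kHz.
17.9 kHz ≤ fs/2 = 35 kHz, appears at 17.9 kHz.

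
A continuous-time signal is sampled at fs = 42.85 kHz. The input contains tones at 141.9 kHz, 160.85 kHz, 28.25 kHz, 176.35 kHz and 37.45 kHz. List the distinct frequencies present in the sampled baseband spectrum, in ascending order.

fs/2 = 21.425 kHz.
141.9 kHz mod fs = 13.35 kHz.
13.35 kHz ≤ fs/2 = 21.425 kHz, appears at 13.35 kHz.
160.85 kHz mod fs = 32.3 kHz.
32.3 kHz > fs/2 = 21.425 kHz, folds to fs − 32.3 kHz = 10.55 kHz.
28.25 kHz > fs/2 = 21.425 kHz, folds to fs − 28.25 kHz = 14.6 kHz.
176.35 kHz mod fs = 4.95 kHz.
4.95 kHz ≤ fs/2 = 21.425 kHz, appears at 4.95 kHz.
37.45 kHz > fs/2 = 21.425 kHz, folds to fs − 37.45 kHz = 5.4 kHz.
Distinct values: {4.95 kHz, 5.4 kHz, 10.55 kHz, 13.35 kHz, 14.6 kHz}.

4.95 kHz, 5.4 kHz, 10.55 kHz, 13.35 kHz, 14.6 kHz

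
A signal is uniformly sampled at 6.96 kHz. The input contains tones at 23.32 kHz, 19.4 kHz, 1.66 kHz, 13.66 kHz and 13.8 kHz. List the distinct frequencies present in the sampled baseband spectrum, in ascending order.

0.12 kHz, 0.26 kHz, 1.48 kHz, 1.66 kHz, 2.44 kHz

fs/2 = 3.48 kHz.
23.32 kHz mod fs = 2.44 kHz.
2.44 kHz ≤ fs/2 = 3.48 kHz, appears at 2.44 kHz.
19.4 kHz mod fs = 5.48 kHz.
5.48 kHz > fs/2 = 3.48 kHz, folds to fs − 5.48 kHz = 1.48 kHz.
1.66 kHz ≤ fs/2 = 3.48 kHz, passes unchanged.
13.66 kHz mod fs = 6.7 kHz.
6.7 kHz > fs/2 = 3.48 kHz, folds to fs − 6.7 kHz = 0.26 kHz.
13.8 kHz mod fs = 6.84 kHz.
6.84 kHz > fs/2 = 3.48 kHz, folds to fs − 6.84 kHz = 0.12 kHz.
Distinct values: {0.12 kHz, 0.26 kHz, 1.48 kHz, 1.66 kHz, 2.44 kHz}.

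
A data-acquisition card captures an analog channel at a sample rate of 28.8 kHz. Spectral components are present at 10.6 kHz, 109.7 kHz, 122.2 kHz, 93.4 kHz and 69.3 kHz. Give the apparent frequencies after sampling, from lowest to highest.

5.5 kHz, 7 kHz, 10.6 kHz, 11.7 kHz

fs/2 = 14.4 kHz.
10.6 kHz ≤ fs/2 = 14.4 kHz, passes unchanged.
109.7 kHz mod fs = 23.3 kHz.
23.3 kHz > fs/2 = 14.4 kHz, folds to fs − 23.3 kHz = 5.5 kHz.
122.2 kHz mod fs = 7 kHz.
7 kHz ≤ fs/2 = 14.4 kHz, appears at 7 kHz.
93.4 kHz mod fs = 7 kHz.
7 kHz ≤ fs/2 = 14.4 kHz, appears at 7 kHz.
69.3 kHz mod fs = 11.7 kHz.
11.7 kHz ≤ fs/2 = 14.4 kHz, appears at 11.7 kHz.
Distinct values: {5.5 kHz, 7 kHz, 10.6 kHz, 11.7 kHz}.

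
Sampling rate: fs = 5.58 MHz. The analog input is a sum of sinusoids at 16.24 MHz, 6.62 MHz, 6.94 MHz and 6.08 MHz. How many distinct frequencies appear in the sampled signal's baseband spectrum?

3

fs/2 = 2.79 MHz.
16.24 MHz mod fs = 5.08 MHz.
5.08 MHz > fs/2 = 2.79 MHz, folds to fs − 5.08 MHz = 0.5 MHz.
6.62 MHz mod fs = 1.04 MHz.
1.04 MHz ≤ fs/2 = 2.79 MHz, appears at 1.04 MHz.
6.94 MHz mod fs = 1.36 MHz.
1.36 MHz ≤ fs/2 = 2.79 MHz, appears at 1.36 MHz.
6.08 MHz mod fs = 0.5 MHz.
0.5 MHz ≤ fs/2 = 2.79 MHz, appears at 0.5 MHz.
Distinct values: {0.5 MHz, 1.04 MHz, 1.36 MHz} → 3.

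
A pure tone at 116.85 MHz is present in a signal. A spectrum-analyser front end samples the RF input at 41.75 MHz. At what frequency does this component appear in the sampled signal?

116.85 MHz mod fs = 33.35 MHz.
33.35 MHz > fs/2 = 20.875 MHz, folds to fs − 33.35 MHz = 8.4 MHz.

8.4 MHz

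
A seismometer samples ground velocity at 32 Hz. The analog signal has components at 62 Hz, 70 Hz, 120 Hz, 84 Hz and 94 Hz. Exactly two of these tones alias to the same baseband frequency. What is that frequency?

2 Hz

fs/2 = 16 Hz.
62 Hz mod fs = 30 Hz.
30 Hz > fs/2 = 16 Hz, folds to fs − 30 Hz = 2 Hz.
70 Hz mod fs = 6 Hz.
6 Hz ≤ fs/2 = 16 Hz, appears at 6 Hz.
120 Hz mod fs = 24 Hz.
24 Hz > fs/2 = 16 Hz, folds to fs − 24 Hz = 8 Hz.
84 Hz mod fs = 20 Hz.
20 Hz > fs/2 = 16 Hz, folds to fs − 20 Hz = 12 Hz.
94 Hz mod fs = 30 Hz.
30 Hz > fs/2 = 16 Hz, folds to fs − 30 Hz = 2 Hz.
62 Hz and 94 Hz both map to 2 Hz.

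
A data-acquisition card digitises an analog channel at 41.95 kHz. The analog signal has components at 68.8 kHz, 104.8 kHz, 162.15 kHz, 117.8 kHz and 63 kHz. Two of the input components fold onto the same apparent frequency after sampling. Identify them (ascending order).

fs/2 = 20.975 kHz.
68.8 kHz mod fs = 26.85 kHz.
26.85 kHz > fs/2 = 20.975 kHz, folds to fs − 26.85 kHz = 15.1 kHz.
104.8 kHz mod fs = 20.9 kHz.
20.9 kHz ≤ fs/2 = 20.975 kHz, appears at 20.9 kHz.
162.15 kHz mod fs = 36.3 kHz.
36.3 kHz > fs/2 = 20.975 kHz, folds to fs − 36.3 kHz = 5.65 kHz.
117.8 kHz mod fs = 33.9 kHz.
33.9 kHz > fs/2 = 20.975 kHz, folds to fs − 33.9 kHz = 8.05 kHz.
63 kHz mod fs = 21.05 kHz.
21.05 kHz > fs/2 = 20.975 kHz, folds to fs − 21.05 kHz = 20.9 kHz.
63 kHz and 104.8 kHz both map to 20.9 kHz.

63 kHz, 104.8 kHz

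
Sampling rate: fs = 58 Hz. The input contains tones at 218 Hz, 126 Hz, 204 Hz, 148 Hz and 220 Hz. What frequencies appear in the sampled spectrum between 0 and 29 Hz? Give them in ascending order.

10 Hz, 12 Hz, 14 Hz, 26 Hz, 28 Hz

fs/2 = 29 Hz.
218 Hz mod fs = 44 Hz.
44 Hz > fs/2 = 29 Hz, folds to fs − 44 Hz = 14 Hz.
126 Hz mod fs = 10 Hz.
10 Hz ≤ fs/2 = 29 Hz, appears at 10 Hz.
204 Hz mod fs = 30 Hz.
30 Hz > fs/2 = 29 Hz, folds to fs − 30 Hz = 28 Hz.
148 Hz mod fs = 32 Hz.
32 Hz > fs/2 = 29 Hz, folds to fs − 32 Hz = 26 Hz.
220 Hz mod fs = 46 Hz.
46 Hz > fs/2 = 29 Hz, folds to fs − 46 Hz = 12 Hz.
Distinct values: {10 Hz, 12 Hz, 14 Hz, 26 Hz, 28 Hz}.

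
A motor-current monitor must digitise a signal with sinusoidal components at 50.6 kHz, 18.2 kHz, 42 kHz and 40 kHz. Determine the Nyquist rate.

101.2 kHz

Highest-frequency component: 50.6 kHz.
Nyquist rate = 2 × 50.6 kHz = 101.2 kHz.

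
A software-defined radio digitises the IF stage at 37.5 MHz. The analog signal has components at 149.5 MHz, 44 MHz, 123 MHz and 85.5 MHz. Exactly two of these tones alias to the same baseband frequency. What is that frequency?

10.5 MHz

fs/2 = 18.75 MHz.
149.5 MHz mod fs = 37 MHz.
37 MHz > fs/2 = 18.75 MHz, folds to fs − 37 MHz = 0.5 MHz.
44 MHz mod fs = 6.5 MHz.
6.5 MHz ≤ fs/2 = 18.75 MHz, appears at 6.5 MHz.
123 MHz mod fs = 10.5 MHz.
10.5 MHz ≤ fs/2 = 18.75 MHz, appears at 10.5 MHz.
85.5 MHz mod fs = 10.5 MHz.
10.5 MHz ≤ fs/2 = 18.75 MHz, appears at 10.5 MHz.
85.5 MHz and 123 MHz both map to 10.5 MHz.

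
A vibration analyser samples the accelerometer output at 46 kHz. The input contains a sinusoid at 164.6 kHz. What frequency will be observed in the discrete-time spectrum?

164.6 kHz mod fs = 26.6 kHz.
26.6 kHz > fs/2 = 23 kHz, folds to fs − 26.6 kHz = 19.4 kHz.

19.4 kHz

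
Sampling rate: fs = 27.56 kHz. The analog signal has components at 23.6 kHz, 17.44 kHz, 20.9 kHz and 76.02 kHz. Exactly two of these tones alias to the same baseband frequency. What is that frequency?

6.66 kHz

fs/2 = 13.78 kHz.
23.6 kHz > fs/2 = 13.78 kHz, folds to fs − 23.6 kHz = 3.96 kHz.
17.44 kHz > fs/2 = 13.78 kHz, folds to fs − 17.44 kHz = 10.12 kHz.
20.9 kHz > fs/2 = 13.78 kHz, folds to fs − 20.9 kHz = 6.66 kHz.
76.02 kHz mod fs = 20.9 kHz.
20.9 kHz > fs/2 = 13.78 kHz, folds to fs − 20.9 kHz = 6.66 kHz.
20.9 kHz and 76.02 kHz both map to 6.66 kHz.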